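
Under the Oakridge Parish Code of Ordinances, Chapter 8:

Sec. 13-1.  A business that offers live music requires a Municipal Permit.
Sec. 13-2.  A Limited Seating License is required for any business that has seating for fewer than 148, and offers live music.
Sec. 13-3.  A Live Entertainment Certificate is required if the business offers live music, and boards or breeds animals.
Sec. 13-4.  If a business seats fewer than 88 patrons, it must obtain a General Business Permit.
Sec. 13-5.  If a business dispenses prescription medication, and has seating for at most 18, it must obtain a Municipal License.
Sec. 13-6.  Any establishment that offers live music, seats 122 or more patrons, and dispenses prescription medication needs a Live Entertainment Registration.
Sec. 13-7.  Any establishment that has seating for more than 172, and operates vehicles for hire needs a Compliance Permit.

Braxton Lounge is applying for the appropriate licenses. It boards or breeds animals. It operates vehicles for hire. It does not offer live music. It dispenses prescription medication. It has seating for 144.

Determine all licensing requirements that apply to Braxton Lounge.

Sec. 13-1. does not offer live music → Municipal Permit not required.
Sec. 13-2. seating 144 < 148; does not offer live music → Limited Seating License not required.
Sec. 13-3. does not offer live music; boards or breeds animals → Live Entertainment Certificate not required.
Sec. 13-4. seating 144 ≥ 88 → General Business Permit not required.
Sec. 13-5. dispenses prescription medication; seating 144 > 18 → Municipal License not required.
Sec. 13-6. does not offer live music; seating 144 ≥ 122; dispenses prescription medication → Live Entertainment Registration not required.
Sec. 13-7. seating 144 ≤ 172; operates vehicles for hire → Compliance Permit not required.

None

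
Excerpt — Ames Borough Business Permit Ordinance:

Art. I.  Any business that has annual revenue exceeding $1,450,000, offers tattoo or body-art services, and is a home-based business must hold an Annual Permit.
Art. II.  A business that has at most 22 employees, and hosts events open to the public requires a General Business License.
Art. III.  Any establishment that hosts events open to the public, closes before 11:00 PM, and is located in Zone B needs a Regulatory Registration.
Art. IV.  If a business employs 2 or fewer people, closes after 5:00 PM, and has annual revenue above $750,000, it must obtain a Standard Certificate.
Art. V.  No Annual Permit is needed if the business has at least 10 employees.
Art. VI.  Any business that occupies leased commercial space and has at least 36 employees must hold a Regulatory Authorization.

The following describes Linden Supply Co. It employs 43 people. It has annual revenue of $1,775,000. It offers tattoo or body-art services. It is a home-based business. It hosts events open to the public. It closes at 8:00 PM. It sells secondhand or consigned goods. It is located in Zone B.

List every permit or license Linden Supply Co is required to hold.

Regulatory Registration

Art. I. revenue $1,775,000 > $1,450,000; offers tattoo or body-art services; is a home-based business → Annual Permit required.
Art. II. employees 43 > 22; hosts events open to the public → General Business License not required.
Art. III. hosts events open to the public; closes 8:00 PM, at/before 11:00 PM; is located in Zone B → Regulatory Registration required.
Art. IV. employees 43 > 2; closes 8:00 PM, after 5:00 PM; revenue $1,775,000 > $750,000 → Standard Certificate not required.
Art. V. employees 43 ≥ 10 → exempt from Annual Permit.
Art. VI. is a home-based business (not: occupies leased commercial space); employees 43 ≥ 36 → Regulatory Authorization not required.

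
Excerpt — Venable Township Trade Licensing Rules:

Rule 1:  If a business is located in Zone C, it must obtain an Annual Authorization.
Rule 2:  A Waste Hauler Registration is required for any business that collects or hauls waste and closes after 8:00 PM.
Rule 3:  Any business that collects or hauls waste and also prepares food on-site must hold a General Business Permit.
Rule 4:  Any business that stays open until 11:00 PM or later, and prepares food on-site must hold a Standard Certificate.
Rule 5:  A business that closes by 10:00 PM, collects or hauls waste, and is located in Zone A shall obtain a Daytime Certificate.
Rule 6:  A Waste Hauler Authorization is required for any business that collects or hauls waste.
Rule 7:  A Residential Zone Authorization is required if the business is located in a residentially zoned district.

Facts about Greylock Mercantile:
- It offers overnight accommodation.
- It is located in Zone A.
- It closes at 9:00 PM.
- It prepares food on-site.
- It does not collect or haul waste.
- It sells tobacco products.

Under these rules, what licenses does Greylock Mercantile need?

Rule 1: is located in Zone A (not: is located in Zone C) → Annual Authorization not required.
Rule 2: does not collect or haul waste; closes 9:00 PM, after 8:00 PM → Waste Hauler Registration not required.
Rule 3: does not collect or haul waste; prepares food on-site → General Business Permit not required.
Rule 4: closes 9:00 PM, at/before 11:00 PM; prepares food on-site → Standard Certificate not required.
Rule 5: closes 9:00 PM, at/before 10:00 PM; does not collect or haul waste; is located in Zone A → Daytime Certificate not required.
Rule 6: does not collect or haul waste → Waste Hauler Authorization not required.
Rule 7: is located in Zone A (not: is located in a residentially zoned district) → Residential Zone Authorization not required.

None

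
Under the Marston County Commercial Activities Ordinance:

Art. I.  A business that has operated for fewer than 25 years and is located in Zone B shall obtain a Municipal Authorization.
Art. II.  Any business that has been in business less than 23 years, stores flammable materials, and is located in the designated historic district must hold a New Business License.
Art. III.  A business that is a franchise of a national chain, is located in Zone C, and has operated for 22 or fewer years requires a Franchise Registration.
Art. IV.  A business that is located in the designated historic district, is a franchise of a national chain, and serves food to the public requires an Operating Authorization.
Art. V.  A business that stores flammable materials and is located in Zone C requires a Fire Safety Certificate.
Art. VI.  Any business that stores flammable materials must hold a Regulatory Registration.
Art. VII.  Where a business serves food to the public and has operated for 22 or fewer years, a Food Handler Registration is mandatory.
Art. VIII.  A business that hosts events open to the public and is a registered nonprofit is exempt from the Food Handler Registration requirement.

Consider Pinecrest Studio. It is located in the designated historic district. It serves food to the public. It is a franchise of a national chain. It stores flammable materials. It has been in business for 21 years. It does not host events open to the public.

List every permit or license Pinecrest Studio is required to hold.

Food Handler Registration, New Business License, Operating Authorization, Regulatory Registration

Art. I. years in business 21 < 25; is located in the designated historic district (not: is located in Zone B) → Municipal Authorization not required.
Art. II. years in business 21 < 23; stores flammable materials; is located in the designated historic district → New Business License required.
Art. III. is a franchise of a national chain; is located in the designated historic district (not: is located in Zone C); years in business 21 ≤ 22 → Franchise Registration not required.
Art. IV. is located in the designated historic district; is a franchise of a national chain; serves food to the public → Operating Authorization required.
Art. V. stores flammable materials; is located in the designated historic district (not: is located in Zone C) → Fire Safety Certificate not required.
Art. VI. stores flammable materials → Regulatory Registration required.
Art. VII. serves food to the public; years in business 21 ≤ 22 → Food Handler Registration required.
Art. VIII. does not host events open to the public; is a franchise of a national chain (not: is a registered nonprofit) → Food Handler Registration exemption does not apply.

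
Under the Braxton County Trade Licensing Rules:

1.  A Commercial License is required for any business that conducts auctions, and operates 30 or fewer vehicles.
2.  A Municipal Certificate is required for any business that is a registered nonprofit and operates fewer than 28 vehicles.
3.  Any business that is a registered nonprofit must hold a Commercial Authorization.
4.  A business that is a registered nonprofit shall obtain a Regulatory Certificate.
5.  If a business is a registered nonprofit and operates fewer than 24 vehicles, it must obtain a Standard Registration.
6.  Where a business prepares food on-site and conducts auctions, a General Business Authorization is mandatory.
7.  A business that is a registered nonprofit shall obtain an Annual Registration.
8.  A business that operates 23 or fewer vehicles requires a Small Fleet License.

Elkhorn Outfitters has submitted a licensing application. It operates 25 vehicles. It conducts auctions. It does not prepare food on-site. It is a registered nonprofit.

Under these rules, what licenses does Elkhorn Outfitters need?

Annual Registration, Commercial Authorization, Commercial License, Municipal Certificate, Regulatory Certificate

1. conducts auctions; vehicles 25 ≤ 30 → Commercial License required.
2. is a registered nonprofit; vehicles 25 < 28 → Municipal Certificate required.
3. is a registered nonprofit → Commercial Authorization required.
4. is a registered nonprofit → Regulatory Certificate required.
5. is a registered nonprofit; vehicles 25 ≥ 24 → Standard Registration not required.
6. does not prepare food on-site; conducts auctions → General Business Authorization not required.
7. is a registered nonprofit → Annual Registration required.
8. vehicles 25 > 23 → Small Fleet License not required.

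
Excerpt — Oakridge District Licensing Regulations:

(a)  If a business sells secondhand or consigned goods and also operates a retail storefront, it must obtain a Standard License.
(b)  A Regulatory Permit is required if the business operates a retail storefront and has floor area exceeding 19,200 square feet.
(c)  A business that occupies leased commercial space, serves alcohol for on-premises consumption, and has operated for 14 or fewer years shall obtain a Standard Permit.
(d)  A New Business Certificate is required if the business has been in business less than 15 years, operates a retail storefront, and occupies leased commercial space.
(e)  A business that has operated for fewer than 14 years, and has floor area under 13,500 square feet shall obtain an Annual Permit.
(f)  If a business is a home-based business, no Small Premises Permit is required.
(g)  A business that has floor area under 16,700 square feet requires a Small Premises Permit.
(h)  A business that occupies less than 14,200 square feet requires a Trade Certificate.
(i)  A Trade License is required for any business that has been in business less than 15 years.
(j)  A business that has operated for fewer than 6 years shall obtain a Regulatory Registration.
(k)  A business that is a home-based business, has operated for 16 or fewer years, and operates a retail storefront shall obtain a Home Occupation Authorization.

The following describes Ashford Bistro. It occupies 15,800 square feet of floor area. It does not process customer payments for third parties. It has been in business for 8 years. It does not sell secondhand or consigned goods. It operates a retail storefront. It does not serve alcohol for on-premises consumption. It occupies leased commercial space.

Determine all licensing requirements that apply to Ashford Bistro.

New Business Certificate, Small Premises Permit, Trade License

(a) does not sell secondhand or consigned goods; operates a retail storefront → Standard License not required.
(b) operates a retail storefront; floor area 15,800 square feet ≤ 19,200 square feet → Regulatory Permit not required.
(c) occupies leased commercial space; does not serve alcohol for on-premises consumption; years in business 8 ≤ 14 → Standard Permit not required.
(d) years in business 8 < 15; operates a retail storefront; occupies leased commercial space → New Business Certificate required.
(e) years in business 8 < 14; floor area 15,800 square feet ≥ 13,500 square feet → Annual Permit not required.
(f) occupies leased commercial space (not: is a home-based business) → Small Premises Permit exemption does not apply.
(g) floor area 15,800 square feet < 16,700 square feet → Small Premises Permit required.
(h) floor area 15,800 square feet ≥ 14,200 square feet → Trade Certificate not required.
(i) years in business 8 < 15 → Trade License required.
(j) years in business 8 ≥ 6 → Regulatory Registration not required.
(k) occupies leased commercial space (not: is a home-based business); years in business 8 ≤ 16; operates a retail storefront → Home Occupation Authorization not required.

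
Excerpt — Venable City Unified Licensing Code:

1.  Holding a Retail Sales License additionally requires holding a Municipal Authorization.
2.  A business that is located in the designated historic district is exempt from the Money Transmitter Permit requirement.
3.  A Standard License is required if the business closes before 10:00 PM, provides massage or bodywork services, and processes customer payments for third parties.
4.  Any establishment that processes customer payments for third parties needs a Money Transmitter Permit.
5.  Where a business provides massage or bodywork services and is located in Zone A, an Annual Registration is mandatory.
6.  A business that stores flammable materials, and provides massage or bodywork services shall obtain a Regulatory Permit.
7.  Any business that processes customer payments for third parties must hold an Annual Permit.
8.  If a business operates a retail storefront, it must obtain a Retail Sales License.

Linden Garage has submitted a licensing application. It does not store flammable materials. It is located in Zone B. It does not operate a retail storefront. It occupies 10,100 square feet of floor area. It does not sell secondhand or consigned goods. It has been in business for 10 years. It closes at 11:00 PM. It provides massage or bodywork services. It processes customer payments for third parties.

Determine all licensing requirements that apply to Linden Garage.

1. Retail Sales License is not required → no effect.
2. is located in Zone B (not: is located in the designated historic district) → Money Transmitter Permit exemption does not apply.
3. closes 11:00 PM, after 10:00 PM; provides massage or bodywork services; processes customer payments for third parties → Standard License not required.
4. processes customer payments for third parties → Money Transmitter Permit required.
5. provides massage or bodywork services; is located in Zone B (not: is located in Zone A) → Annual Registration not required.
6. does not store flammable materials; provides massage or bodywork services → Regulatory Permit not required.
7. processes customer payments for third parties → Annual Permit required.
8. does not operate a retail storefront → Retail Sales License not required.

Annual Permit, Money Transmitter Permit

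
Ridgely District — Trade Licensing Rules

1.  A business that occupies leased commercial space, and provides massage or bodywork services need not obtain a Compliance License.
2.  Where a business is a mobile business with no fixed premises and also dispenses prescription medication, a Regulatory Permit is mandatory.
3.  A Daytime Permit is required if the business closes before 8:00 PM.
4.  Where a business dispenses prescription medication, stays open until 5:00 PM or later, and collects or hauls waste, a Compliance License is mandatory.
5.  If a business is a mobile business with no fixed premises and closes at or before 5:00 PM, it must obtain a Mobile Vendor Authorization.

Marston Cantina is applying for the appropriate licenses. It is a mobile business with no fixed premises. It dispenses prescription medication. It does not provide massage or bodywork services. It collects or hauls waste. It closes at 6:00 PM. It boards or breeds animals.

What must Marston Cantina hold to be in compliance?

1. is a mobile business with no fixed premises (not: occupies leased commercial space); does not provide massage or bodywork services → Compliance License exemption does not apply.
2. is a mobile business with no fixed premises; dispenses prescription medication → Regulatory Permit required.
3. closes 6:00 PM, at/before 8:00 PM → Daytime Permit required.
4. dispenses prescription medication; closes 6:00 PM, after 5:00 PM; collects or hauls waste → Compliance License required.
5. is a mobile business with no fixed premises; closes 6:00 PM, after 5:00 PM → Mobile Vendor Authorization not required.

Compliance License, Daytime Permit, Regulatory Permit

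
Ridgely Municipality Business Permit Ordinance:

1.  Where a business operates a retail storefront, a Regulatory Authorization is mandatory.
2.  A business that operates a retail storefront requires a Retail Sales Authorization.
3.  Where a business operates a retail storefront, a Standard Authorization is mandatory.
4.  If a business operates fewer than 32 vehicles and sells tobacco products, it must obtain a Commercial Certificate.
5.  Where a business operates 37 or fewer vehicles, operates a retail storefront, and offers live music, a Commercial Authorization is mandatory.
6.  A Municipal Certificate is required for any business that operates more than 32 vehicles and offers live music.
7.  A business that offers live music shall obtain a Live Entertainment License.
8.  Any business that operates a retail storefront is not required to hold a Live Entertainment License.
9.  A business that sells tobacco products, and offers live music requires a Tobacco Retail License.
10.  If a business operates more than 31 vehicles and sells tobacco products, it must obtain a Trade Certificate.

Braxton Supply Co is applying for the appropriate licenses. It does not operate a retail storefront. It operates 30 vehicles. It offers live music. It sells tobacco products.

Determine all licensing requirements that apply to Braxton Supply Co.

Commercial Certificate, Live Entertainment License, Tobacco Retail License

1. does not operate a retail storefront → Regulatory Authorization not required.
2. does not operate a retail storefront → Retail Sales Authorization not required.
3. does not operate a retail storefront → Standard Authorization not required.
4. vehicles 30 < 32; sells tobacco products → Commercial Certificate required.
5. vehicles 30 ≤ 37; does not operate a retail storefront; offers live music → Commercial Authorization not required.
6. vehicles 30 ≤ 32; offers live music → Municipal Certificate not required.
7. offers live music → Live Entertainment License required.
8. does not operate a retail storefront → Live Entertainment License exemption does not apply.
9. sells tobacco products; offers live music → Tobacco Retail License required.
10. vehicles 30 ≤ 31; sells tobacco products → Trade Certificate not required.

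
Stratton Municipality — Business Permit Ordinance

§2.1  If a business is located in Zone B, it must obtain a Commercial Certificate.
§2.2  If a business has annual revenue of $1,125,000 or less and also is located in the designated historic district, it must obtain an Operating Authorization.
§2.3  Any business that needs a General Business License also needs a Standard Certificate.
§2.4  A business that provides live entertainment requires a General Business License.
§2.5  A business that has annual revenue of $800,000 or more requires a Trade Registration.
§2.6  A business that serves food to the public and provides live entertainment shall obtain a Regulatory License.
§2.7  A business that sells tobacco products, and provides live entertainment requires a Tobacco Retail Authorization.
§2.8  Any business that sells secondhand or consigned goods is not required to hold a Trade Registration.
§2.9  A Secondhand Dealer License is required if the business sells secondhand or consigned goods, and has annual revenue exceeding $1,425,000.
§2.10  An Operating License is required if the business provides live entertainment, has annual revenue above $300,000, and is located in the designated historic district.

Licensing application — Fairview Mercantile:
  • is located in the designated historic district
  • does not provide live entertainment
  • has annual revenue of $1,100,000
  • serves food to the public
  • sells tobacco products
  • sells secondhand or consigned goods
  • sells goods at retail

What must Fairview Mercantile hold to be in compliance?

Operating Authorization

§2.1 is located in the designated historic district (not: is located in Zone B) → Commercial Certificate not required.
§2.2 revenue $1,100,000 ≤ $1,125,000; is located in the designated historic district → Operating Authorization required.
§2.3 General Business License is not required → no effect.
§2.4 does not provide live entertainment → General Business License not required.
§2.5 revenue $1,100,000 ≥ $800,000 → Trade Registration required.
§2.6 serves food to the public; does not provide live entertainment → Regulatory License not required.
§2.7 sells tobacco products; does not provide live entertainment → Tobacco Retail Authorization not required.
§2.8 sells secondhand or consigned goods → exempt from Trade Registration.
§2.9 sells secondhand or consigned goods; revenue $1,100,000 ≤ $1,425,000 → Secondhand Dealer License not required.
§2.10 does not provide live entertainment; revenue $1,100,000 > $300,000; is located in the designated historic district → Operating License not required.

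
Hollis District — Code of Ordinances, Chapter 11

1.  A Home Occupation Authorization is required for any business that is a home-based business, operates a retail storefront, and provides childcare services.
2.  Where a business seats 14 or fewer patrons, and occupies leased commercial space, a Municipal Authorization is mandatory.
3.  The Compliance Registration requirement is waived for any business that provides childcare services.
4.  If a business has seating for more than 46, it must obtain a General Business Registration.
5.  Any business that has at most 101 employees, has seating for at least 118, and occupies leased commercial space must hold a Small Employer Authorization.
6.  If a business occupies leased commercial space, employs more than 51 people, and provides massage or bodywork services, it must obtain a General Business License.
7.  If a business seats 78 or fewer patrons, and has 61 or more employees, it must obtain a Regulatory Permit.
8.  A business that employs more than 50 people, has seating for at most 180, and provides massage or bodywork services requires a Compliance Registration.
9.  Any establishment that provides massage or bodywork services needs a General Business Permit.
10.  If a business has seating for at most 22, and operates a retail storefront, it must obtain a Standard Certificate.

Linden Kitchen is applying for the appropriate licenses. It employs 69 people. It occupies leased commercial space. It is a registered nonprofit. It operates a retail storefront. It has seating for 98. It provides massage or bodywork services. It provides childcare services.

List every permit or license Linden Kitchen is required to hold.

1. occupies leased commercial space (not: is a home-based business); operates a retail storefront; provides childcare services → Home Occupation Authorization not required.
2. seating 98 > 14; occupies leased commercial space → Municipal Authorization not required.
3. provides childcare services → exempt from Compliance Registration.
4. seating 98 > 46 → General Business Registration required.
5. employees 69 ≤ 101; seating 98 < 118; occupies leased commercial space → Small Employer Authorization not required.
6. occupies leased commercial space; employees 69 > 51; provides massage or bodywork services → General Business License required.
7. seating 98 > 78; employees 69 ≥ 61 → Regulatory Permit not required.
8. employees 69 > 50; seating 98 ≤ 180; provides massage or bodywork services → Compliance Registration required.
9. provides massage or bodywork services → General Business Permit required.
10. seating 98 > 22; operates a retail storefront → Standard Certificate not required.

General Business License, General Business Permit, General Business Registration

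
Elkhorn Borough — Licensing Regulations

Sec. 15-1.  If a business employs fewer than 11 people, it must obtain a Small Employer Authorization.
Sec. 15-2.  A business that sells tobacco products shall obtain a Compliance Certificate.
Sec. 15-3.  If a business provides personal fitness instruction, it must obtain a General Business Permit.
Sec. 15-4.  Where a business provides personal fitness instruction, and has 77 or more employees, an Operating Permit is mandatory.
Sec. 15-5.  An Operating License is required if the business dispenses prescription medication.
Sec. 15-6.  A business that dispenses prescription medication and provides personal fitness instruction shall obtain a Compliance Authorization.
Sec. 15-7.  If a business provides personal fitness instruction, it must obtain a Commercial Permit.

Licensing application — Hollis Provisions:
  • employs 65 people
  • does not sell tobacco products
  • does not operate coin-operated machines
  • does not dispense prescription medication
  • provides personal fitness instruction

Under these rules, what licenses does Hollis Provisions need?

Commercial Permit, General Business Permit

Sec. 15-1. employees 65 ≥ 11 → Small Employer Authorization not required.
Sec. 15-2. does not sell tobacco products → Compliance Certificate not required.
Sec. 15-3. provides personal fitness instruction → General Business Permit required.
Sec. 15-4. provides personal fitness instruction; employees 65 < 77 → Operating Permit not required.
Sec. 15-5. does not dispense prescription medication → Operating License not required.
Sec. 15-6. does not dispense prescription medication; provides personal fitness instruction → Compliance Authorization not required.
Sec. 15-7. provides personal fitness instruction → Commercial Permit required.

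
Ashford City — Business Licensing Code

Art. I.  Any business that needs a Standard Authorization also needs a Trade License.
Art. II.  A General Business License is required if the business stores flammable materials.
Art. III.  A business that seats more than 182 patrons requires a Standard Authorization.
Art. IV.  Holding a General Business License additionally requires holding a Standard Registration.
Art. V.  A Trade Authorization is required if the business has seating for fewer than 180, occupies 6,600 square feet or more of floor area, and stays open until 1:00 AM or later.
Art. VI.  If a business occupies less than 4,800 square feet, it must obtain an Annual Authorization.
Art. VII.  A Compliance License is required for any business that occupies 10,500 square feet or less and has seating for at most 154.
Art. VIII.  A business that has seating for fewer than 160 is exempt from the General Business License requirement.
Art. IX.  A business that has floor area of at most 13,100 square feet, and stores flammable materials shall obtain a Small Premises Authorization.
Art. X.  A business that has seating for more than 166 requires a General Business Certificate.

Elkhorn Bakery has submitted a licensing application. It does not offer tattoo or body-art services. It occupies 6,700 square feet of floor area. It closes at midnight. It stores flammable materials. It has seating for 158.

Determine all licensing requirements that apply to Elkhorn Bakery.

Small Premises Authorization

Art. I. Standard Authorization is not required → no effect.
Art. II. stores flammable materials → General Business License required.
Art. III. seating 158 ≤ 182 → Standard Authorization not required.
Art. IV. General Business License is not required → no effect.
Art. V. seating 158 < 180; floor area 6,700 square feet ≥ 6,600 square feet; closes midnight, at/before 1:00 AM → Trade Authorization not required.
Art. VI. floor area 6,700 square feet ≥ 4,800 square feet → Annual Authorization not required.
Art. VII. floor area 6,700 square feet ≤ 10,500 square feet; seating 158 > 154 → Compliance License not required.
Art. VIII. seating 158 < 160 → exempt from General Business License.
Art. IX. floor area 6,700 square feet ≤ 13,100 square feet; stores flammable materials → Small Premises Authorization required.
Art. X. seating 158 ≤ 166 → General Business Certificate not required.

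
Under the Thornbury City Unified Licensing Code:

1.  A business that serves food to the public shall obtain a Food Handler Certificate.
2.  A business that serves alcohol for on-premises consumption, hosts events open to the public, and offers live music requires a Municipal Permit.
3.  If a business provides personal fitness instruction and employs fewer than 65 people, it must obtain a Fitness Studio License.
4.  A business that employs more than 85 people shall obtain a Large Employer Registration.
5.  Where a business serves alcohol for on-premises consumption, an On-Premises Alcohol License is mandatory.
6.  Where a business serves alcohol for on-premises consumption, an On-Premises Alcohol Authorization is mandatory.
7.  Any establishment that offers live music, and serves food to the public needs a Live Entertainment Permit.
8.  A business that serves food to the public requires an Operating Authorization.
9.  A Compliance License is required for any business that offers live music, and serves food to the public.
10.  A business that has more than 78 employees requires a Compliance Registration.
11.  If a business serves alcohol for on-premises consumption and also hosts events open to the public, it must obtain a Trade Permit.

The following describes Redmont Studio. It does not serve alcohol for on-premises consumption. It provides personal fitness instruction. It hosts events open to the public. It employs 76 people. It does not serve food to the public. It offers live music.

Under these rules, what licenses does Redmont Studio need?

1. does not serve food to the public → Food Handler Certificate not required.
2. does not serve alcohol for on-premises consumption; hosts events open to the public; offers live music → Municipal Permit not required.
3. provides personal fitness instruction; employees 76 ≥ 65 → Fitness Studio License not required.
4. employees 76 ≤ 85 → Large Employer Registration not required.
5. does not serve alcohol for on-premises consumption → On-Premises Alcohol License not required.
6. does not serve alcohol for on-premises consumption → On-Premises Alcohol Authorization not required.
7. offers live music; does not serve food to the public → Live Entertainment Permit not required.
8. does not serve food to the public → Operating Authorization not required.
9. offers live music; does not serve food to the public → Compliance License not required.
10. employees 76 ≤ 78 → Compliance Registration not required.
11. does not serve alcohol for on-premises consumption; hosts events open to the public → Trade Permit not required.

None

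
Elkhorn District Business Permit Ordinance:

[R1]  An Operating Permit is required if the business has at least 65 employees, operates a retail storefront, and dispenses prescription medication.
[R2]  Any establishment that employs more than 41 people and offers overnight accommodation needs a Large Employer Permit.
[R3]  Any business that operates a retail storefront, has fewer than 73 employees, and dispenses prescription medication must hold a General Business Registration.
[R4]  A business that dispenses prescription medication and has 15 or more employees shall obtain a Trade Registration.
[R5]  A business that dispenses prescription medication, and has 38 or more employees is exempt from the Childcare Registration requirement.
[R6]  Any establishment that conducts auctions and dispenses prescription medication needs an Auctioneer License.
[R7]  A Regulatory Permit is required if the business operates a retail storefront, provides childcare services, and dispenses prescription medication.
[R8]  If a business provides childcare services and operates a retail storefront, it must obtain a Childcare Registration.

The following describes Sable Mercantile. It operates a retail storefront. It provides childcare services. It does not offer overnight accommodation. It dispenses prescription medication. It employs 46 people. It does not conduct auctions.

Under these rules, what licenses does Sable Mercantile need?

General Business Registration, Regulatory Permit, Trade Registration

[R1] employees 46 < 65; operates a retail storefront; dispenses prescription medication → Operating Permit not required.
[R2] employees 46 > 41; does not offer overnight accommodation → Large Employer Permit not required.
[R3] operates a retail storefront; employees 46 < 73; dispenses prescription medication → General Business Registration required.
[R4] dispenses prescription medication; employees 46 ≥ 15 → Trade Registration required.
[R5] dispenses prescription medication; employees 46 ≥ 38 → exempt from Childcare Registration.
[R6] does not conduct auctions; dispenses prescription medication → Auctioneer License not required.
[R7] operates a retail storefront; provides childcare services; dispenses prescription medication → Regulatory Permit required.
[R8] provides childcare services; operates a retail storefront → Childcare Registration required.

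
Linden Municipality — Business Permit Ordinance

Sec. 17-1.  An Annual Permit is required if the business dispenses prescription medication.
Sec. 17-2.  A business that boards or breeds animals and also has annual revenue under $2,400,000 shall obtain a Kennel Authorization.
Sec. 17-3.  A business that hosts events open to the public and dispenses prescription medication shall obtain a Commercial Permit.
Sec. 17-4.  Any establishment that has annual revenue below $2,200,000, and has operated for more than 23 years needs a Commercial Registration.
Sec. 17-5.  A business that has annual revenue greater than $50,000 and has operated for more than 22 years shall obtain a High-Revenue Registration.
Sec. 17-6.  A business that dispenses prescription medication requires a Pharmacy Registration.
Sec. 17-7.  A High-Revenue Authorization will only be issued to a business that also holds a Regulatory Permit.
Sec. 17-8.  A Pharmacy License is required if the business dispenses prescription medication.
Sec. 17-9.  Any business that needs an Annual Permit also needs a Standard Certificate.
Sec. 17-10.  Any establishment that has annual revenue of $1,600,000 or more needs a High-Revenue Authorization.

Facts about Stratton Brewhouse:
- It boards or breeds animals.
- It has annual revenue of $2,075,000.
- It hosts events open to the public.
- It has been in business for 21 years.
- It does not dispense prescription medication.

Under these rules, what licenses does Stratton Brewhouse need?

Sec. 17-1. does not dispense prescription medication → Annual Permit not required.
Sec. 17-2. boards or breeds animals; revenue $2,075,000 < $2,400,000 → Kennel Authorization required.
Sec. 17-3. hosts events open to the public; does not dispense prescription medication → Commercial Permit not required.
Sec. 17-4. revenue $2,075,000 < $2,200,000; years in business 21 ≤ 23 → Commercial Registration not required.
Sec. 17-5. revenue $2,075,000 > $50,000; years in business 21 ≤ 22 → High-Revenue Registration not required.
Sec. 17-6. does not dispense prescription medication → Pharmacy Registration not required.
Sec. 17-7. High-Revenue Authorization is required → Regulatory Permit also required.
Sec. 17-8. does not dispense prescription medication → Pharmacy License not required.
Sec. 17-9. Annual Permit is not required → no effect.
Sec. 17-10. revenue $2,075,000 ≥ $1,600,000 → High-Revenue Authorization required.

High-Revenue Authorization, Kennel Authorization, Regulatory Permit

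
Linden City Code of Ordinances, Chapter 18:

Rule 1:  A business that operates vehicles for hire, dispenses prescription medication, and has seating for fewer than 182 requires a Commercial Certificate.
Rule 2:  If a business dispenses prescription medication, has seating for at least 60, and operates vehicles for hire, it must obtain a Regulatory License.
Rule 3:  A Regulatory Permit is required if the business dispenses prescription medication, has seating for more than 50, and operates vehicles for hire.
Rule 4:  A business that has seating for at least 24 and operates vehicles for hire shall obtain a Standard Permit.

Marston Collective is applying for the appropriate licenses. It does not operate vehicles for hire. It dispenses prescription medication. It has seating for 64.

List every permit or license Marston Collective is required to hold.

Rule 1: does not operate vehicles for hire; dispenses prescription medication; seating 64 < 182 → Commercial Certificate not required.
Rule 2: dispenses prescription medication; seating 64 ≥ 60; does not operate vehicles for hire → Regulatory License not required.
Rule 3: dispenses prescription medication; seating 64 > 50; does not operate vehicles for hire → Regulatory Permit not required.
Rule 4: seating 64 ≥ 24; does not operate vehicles for hire → Standard Permit not required.

None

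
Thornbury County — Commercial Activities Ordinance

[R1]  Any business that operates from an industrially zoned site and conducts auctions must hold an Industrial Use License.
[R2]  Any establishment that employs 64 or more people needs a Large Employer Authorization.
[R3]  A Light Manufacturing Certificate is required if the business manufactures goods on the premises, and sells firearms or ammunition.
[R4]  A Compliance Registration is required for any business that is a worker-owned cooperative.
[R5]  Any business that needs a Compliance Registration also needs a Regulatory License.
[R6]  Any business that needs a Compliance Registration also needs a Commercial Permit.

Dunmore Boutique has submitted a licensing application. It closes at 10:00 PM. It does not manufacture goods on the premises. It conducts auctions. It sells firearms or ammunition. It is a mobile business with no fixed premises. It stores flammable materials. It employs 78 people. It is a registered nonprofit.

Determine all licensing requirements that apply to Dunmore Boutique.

Large Employer Authorization

[R1] is a mobile business with no fixed premises (not: operates from an industrially zoned site); conducts auctions → Industrial Use License not required.
[R2] employees 78 ≥ 64 → Large Employer Authorization required.
[R3] does not manufacture goods on the premises; sells firearms or ammunition → Light Manufacturing Certificate not required.
[R4] is a registered nonprofit (not: is a worker-owned cooperative) → Compliance Registration not required.
[R5] Compliance Registration is not required → no effect.
[R6] Compliance Registration is not required → no effect.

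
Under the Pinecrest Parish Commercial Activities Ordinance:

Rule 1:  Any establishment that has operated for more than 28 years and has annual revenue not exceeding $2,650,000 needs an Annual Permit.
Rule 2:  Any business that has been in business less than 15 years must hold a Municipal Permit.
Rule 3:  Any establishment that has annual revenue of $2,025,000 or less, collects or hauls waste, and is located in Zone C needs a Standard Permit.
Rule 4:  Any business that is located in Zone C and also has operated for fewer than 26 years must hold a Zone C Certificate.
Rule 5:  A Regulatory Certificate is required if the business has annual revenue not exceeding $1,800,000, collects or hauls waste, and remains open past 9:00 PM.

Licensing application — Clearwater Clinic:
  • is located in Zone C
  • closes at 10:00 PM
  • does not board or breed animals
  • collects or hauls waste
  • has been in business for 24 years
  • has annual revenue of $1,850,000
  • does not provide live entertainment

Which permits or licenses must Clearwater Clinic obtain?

Rule 1: years in business 24 ≤ 28; revenue $1,850,000 ≤ $2,650,000 → Annual Permit not required.
Rule 2: years in business 24 ≥ 15 → Municipal Permit not required.
Rule 3: revenue $1,850,000 ≤ $2,025,000; collects or hauls waste; is located in Zone C → Standard Permit required.
Rule 4: is located in Zone C; years in business 24 < 26 → Zone C Certificate required.
Rule 5: revenue $1,850,000 > $1,800,000; collects or hauls waste; closes 10:00 PM, after 9:00 PM → Regulatory Certificate not required.

Standard Permit, Zone C Certificate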